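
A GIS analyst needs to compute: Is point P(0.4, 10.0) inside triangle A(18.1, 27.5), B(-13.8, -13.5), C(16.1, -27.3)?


Cross products: AB x AP = -167.45, BC x BP = 898.61, CA x CP = 934.96
All same sign? no

No, outside


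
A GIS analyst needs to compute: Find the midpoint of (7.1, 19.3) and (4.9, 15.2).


M = ((7.1+4.9)/2, (19.3+15.2)/2)
= (6, 17.25)

(6, 17.25)


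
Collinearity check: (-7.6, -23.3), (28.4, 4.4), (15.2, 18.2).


Cross product: (28.4-(-7.6))*(18.2-(-23.3)) - (4.4-(-23.3))*(15.2-(-7.6))
= 862.44

No, not collinear


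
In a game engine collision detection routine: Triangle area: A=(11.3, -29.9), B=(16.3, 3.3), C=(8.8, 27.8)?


Area = |x_A(y_B-y_C) + x_B(y_C-y_A) + x_C(y_A-y_B)|/2
= |(-276.85) + 940.51 + (-292.16)|/2
= 371.5/2 = 185.75

185.75


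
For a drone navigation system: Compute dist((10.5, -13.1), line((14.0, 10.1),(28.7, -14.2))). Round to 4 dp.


|cross product| = 426.09
|line direction| = sqrt(806.58) = 28.4004
Distance = 426.09/sqrt(806.58) = 15.003

15.003


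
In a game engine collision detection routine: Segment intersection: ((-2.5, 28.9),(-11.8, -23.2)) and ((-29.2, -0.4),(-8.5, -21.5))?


Cross products: d1=1169.88, d2=-104.82, d3=-1118.58, d4=156.12
d1*d2 < 0 and d3*d4 < 0? yes

Yes, they intersect


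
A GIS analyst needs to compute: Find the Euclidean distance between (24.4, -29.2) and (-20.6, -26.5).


dx=-45, dy=2.7
d^2 = (-45)^2 + 2.7^2 = 2032.29
d = sqrt(2032.29) = 45.0809

45.0809


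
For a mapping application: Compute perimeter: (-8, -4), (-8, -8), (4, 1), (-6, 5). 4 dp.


Sides: (-8, -4)->(-8, -8): sqrt(16) = 4, (-8, -8)->(4, 1): sqrt(225) = 15, (4, 1)->(-6, 5): sqrt(116) = 10.77033, (-6, 5)->(-8, -4): sqrt(85) = 9.219544
Sum = 38.989874
Perimeter = 38.9899

38.9899


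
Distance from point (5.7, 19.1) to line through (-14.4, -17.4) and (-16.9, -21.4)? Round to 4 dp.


|cross product| = 10.85
|line direction| = sqrt(22.25) = 4.717
Distance = 10.85/sqrt(22.25) = 2.3002

2.3002


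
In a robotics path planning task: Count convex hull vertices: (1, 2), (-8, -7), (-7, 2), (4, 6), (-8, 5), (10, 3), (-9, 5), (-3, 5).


Convex hull vertices (CCW): (-9, 5), (-8, -7), (10, 3), (4, 6)
Count = 4

4


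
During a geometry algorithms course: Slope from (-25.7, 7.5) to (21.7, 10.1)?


slope = (y2-y1)/(x2-x1) = (10.1-7.5)/(21.7-(-25.7)) = 2.6/47.4 = 0.0549

0.0549


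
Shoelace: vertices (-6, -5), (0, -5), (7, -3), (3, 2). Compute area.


Shoelace sum: ((-6)*(-5) - 0*(-5)) + (0*(-3) - 7*(-5)) + (7*2 - 3*(-3)) + (3*(-5) - (-6)*2)
= 85
Area = |85|/2 = 42.5

42.5


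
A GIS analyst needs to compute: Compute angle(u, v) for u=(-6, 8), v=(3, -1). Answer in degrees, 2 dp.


u.v = -26, |u| = sqrt(100) = 10, |v| = sqrt(10) = 3.1623
cos(theta) = u.v/(|u||v|) = -26/sqrt(1000) = -0.822192
theta = acos(-0.822192) = 145.3 degrees

145.3 degrees


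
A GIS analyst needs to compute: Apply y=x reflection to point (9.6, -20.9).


Reflection over y=x: (x,y) -> (y,x)
(9.6, -20.9) -> (-20.9, 9.6)

(-20.9, 9.6)


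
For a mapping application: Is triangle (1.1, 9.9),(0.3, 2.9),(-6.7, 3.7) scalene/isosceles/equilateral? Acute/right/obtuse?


Side lengths squared: AB^2=49.64, BC^2=49.64, CA^2=99.28
Sorted: [49.64, 49.64, 99.28]
By sides: Isosceles, By angles: Right

Isosceles, Right


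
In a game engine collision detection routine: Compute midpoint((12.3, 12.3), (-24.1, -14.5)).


M = ((12.3+(-24.1))/2, (12.3+(-14.5))/2)
= (-5.9, -1.1)

(-5.9, -1.1)


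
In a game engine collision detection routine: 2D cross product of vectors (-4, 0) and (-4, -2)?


u x v = u_x*v_y - u_y*v_x = (-4)*(-2) - 0*(-4)
= 8 - 0 = 8

8


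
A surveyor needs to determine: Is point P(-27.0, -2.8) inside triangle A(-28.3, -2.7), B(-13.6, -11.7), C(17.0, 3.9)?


Cross products: AB x AP = 10.23, BC x BP = 481.38, CA x CP = 13.11
All same sign? yes

Yes, inside


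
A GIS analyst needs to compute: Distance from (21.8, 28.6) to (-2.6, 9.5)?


dx=-24.4, dy=-19.1
d^2 = (-24.4)^2 + (-19.1)^2 = 960.17
d = sqrt(960.17) = 30.9866

30.9866


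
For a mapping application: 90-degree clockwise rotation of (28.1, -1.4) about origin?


90° CW: (x,y) -> (y, -x)
(28.1,-1.4) -> (-1.4, -28.1)

(-1.4, -28.1)


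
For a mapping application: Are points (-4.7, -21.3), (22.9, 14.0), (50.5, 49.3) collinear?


Cross product: (22.9-(-4.7))*(49.3-(-21.3)) - (14-(-21.3))*(50.5-(-4.7))
= 0

Yes, collinear


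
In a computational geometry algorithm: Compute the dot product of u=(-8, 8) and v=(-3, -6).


u . v = u_x*v_x + u_y*v_y = (-8)*(-3) + 8*(-6)
= 24 + (-48) = -24

-24


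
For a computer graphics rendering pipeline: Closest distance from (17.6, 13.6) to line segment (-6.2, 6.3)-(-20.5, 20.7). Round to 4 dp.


Project P onto AB: t = 0 (clamped to [0,1])
Closest point on segment: (-6.2, 6.3)
Distance: 24.8944

24.8944


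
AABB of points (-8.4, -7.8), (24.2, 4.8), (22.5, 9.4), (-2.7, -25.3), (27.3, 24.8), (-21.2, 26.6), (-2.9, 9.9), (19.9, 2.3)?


x range: [-21.2, 27.3]
y range: [-25.3, 26.6]
Bounding box: (-21.2,-25.3) to (27.3,26.6)

(-21.2,-25.3) to (27.3,26.6)


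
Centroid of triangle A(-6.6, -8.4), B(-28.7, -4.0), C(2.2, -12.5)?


Centroid = ((x_A+x_B+x_C)/3, (y_A+y_B+y_C)/3)
= (((-6.6)+(-28.7)+2.2)/3, ((-8.4)+(-4)+(-12.5))/3)
= (-11.0333, -8.3)

(-11.0333, -8.3)


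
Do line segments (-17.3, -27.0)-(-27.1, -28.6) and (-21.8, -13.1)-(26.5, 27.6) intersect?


Cross products: d1=-854.52, d2=-532.94, d3=-143.42, d4=-465
d1*d2 < 0 and d3*d4 < 0? no

No, they don't intersect


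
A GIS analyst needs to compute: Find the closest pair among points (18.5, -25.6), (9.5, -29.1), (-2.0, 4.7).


d(P0,P1) = 9.6566, d(P0,P2) = 36.5833, d(P1,P2) = 35.7028
Closest: P0 and P1

Closest pair: (18.5, -25.6) and (9.5, -29.1), distance = 9.6566


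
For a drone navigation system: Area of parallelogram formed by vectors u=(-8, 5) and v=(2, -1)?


|u x v| = |(-8)*(-1) - 5*2|
= |8 - 10| = 2

2


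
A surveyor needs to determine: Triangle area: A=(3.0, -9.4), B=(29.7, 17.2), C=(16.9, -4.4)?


Area = |x_A(y_B-y_C) + x_B(y_C-y_A) + x_C(y_A-y_B)|/2
= |64.8 + 148.5 + (-449.54)|/2
= 236.24/2 = 118.12

118.12


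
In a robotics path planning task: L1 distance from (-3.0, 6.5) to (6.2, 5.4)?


|(-3)-6.2| + |6.5-5.4| = 9.2 + 1.1 = 10.3

10.3


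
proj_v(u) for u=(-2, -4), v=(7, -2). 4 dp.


u.v = -6, |v| = sqrt(53) = 7.2801
Scalar projection = u.v / |v| = -6 / sqrt(53) = -0.8242

-0.8242


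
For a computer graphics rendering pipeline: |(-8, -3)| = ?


|u| = sqrt((-8)^2 + (-3)^2) = sqrt(73) = 8.544

8.544


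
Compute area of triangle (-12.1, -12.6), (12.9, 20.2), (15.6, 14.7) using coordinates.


Area = |x_A(y_B-y_C) + x_B(y_C-y_A) + x_C(y_A-y_B)|/2
= |(-66.55) + 352.17 + (-511.68)|/2
= 226.06/2 = 113.03

113.03


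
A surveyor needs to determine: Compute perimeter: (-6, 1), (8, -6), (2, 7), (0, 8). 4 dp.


Sides: (-6, 1)->(8, -6): sqrt(245) = 15.652476, (8, -6)->(2, 7): sqrt(205) = 14.317821, (2, 7)->(0, 8): sqrt(5) = 2.236068, (0, 8)->(-6, 1): sqrt(85) = 9.219544
Sum = 41.425909
Perimeter = 41.4259

41.4259


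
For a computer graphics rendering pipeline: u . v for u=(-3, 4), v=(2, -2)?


u . v = u_x*v_x + u_y*v_y = (-3)*2 + 4*(-2)
= (-6) + (-8) = -14

-14


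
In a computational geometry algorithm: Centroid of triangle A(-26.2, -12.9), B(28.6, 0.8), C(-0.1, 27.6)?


Centroid = ((x_A+x_B+x_C)/3, (y_A+y_B+y_C)/3)
= (((-26.2)+28.6+(-0.1))/3, ((-12.9)+0.8+27.6)/3)
= (0.7667, 5.1667)

(0.7667, 5.1667)


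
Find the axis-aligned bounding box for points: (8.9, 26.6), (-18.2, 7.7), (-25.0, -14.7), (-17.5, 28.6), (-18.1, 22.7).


x range: [-25, 8.9]
y range: [-14.7, 28.6]
Bounding box: (-25,-14.7) to (8.9,28.6)

(-25,-14.7) to (8.9,28.6)


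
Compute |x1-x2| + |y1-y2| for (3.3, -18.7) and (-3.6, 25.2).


|3.3-(-3.6)| + |(-18.7)-25.2| = 6.9 + 43.9 = 50.8

50.8


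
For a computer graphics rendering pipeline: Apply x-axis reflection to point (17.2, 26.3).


Reflection over x-axis: (x,y) -> (x,-y)
(17.2, 26.3) -> (17.2, -26.3)

(17.2, -26.3)


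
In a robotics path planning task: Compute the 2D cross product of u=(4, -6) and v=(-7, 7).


u x v = u_x*v_y - u_y*v_x = 4*7 - (-6)*(-7)
= 28 - 42 = -14

-14


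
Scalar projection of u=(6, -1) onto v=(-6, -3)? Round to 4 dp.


u.v = -33, |v| = sqrt(45) = 6.7082
Scalar projection = u.v / |v| = -33 / sqrt(45) = -4.9193

-4.9193


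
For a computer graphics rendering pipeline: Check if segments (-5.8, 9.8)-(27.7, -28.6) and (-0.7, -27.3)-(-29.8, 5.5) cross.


Cross products: d1=-912.33, d2=-893.69, d3=-1047.01, d4=-1065.65
d1*d2 < 0 and d3*d4 < 0? no

No, they don't intersect


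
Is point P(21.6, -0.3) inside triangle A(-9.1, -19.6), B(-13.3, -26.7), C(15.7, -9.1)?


Cross products: AB x AP = 136.91, BC x BP = 151.36, CA x CP = -156.29
All same sign? no

No, outside


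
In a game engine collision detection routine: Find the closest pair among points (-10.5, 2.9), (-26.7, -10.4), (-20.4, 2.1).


d(P0,P1) = 20.9602, d(P0,P2) = 9.9323, d(P1,P2) = 13.9979
Closest: P0 and P2

Closest pair: (-10.5, 2.9) and (-20.4, 2.1), distance = 9.9323


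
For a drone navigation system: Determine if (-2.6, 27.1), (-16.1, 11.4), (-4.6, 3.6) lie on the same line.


Cross product: ((-16.1)-(-2.6))*(3.6-27.1) - (11.4-27.1)*((-4.6)-(-2.6))
= 285.85

No, not collinear


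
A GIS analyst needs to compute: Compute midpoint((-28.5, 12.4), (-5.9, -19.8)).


M = (((-28.5)+(-5.9))/2, (12.4+(-19.8))/2)
= (-17.2, -3.7)

(-17.2, -3.7)


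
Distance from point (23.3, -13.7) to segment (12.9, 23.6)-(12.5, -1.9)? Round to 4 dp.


Project P onto AB: t = 1 (clamped to [0,1])
Closest point on segment: (12.5, -1.9)
Distance: 15.9962

15.9962


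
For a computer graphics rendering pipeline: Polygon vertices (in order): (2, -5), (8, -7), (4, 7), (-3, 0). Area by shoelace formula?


Shoelace sum: (2*(-7) - 8*(-5)) + (8*7 - 4*(-7)) + (4*0 - (-3)*7) + ((-3)*(-5) - 2*0)
= 146
Area = |146|/2 = 73

73


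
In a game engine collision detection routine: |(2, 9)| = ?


|u| = sqrt(2^2 + 9^2) = sqrt(85) = 9.2195

9.2195


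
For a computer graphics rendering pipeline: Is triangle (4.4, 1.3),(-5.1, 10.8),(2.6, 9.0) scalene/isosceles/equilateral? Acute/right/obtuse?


Side lengths squared: AB^2=180.5, BC^2=62.53, CA^2=62.53
Sorted: [62.53, 62.53, 180.5]
By sides: Isosceles, By angles: Obtuse

Isosceles, Obtuse


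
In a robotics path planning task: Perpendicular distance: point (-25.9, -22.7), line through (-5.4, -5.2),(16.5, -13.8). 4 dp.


|cross product| = 559.55
|line direction| = sqrt(553.57) = 23.5281
Distance = 559.55/sqrt(553.57) = 23.7822

23.7822


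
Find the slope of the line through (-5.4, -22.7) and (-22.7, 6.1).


slope = (y2-y1)/(x2-x1) = (6.1-(-22.7))/((-22.7)-(-5.4)) = 28.8/(-17.3) = -1.6647

-1.6647


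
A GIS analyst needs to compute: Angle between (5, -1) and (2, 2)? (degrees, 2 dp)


u.v = 8, |u| = sqrt(26) = 5.099, |v| = sqrt(8) = 2.8284
cos(theta) = u.v/(|u||v|) = 8/sqrt(208) = 0.5547
theta = acos(0.5547) = 56.31 degrees

56.31 degrees


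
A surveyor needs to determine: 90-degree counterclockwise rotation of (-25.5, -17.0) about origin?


90° CCW: (x,y) -> (-y, x)
(-25.5,-17) -> (17, -25.5)

(17, -25.5)


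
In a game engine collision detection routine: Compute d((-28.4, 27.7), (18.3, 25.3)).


dx=46.7, dy=-2.4
d^2 = 46.7^2 + (-2.4)^2 = 2186.65
d = sqrt(2186.65) = 46.7616

46.7616


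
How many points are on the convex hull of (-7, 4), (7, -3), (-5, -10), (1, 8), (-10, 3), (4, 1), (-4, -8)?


Convex hull vertices (CCW): (-10, 3), (-5, -10), (7, -3), (1, 8)
Count = 4

4


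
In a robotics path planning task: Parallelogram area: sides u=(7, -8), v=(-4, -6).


|u x v| = |7*(-6) - (-8)*(-4)|
= |(-42) - 32| = 74

74


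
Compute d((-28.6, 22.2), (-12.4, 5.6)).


dx=16.2, dy=-16.6
d^2 = 16.2^2 + (-16.6)^2 = 538
d = sqrt(538) = 23.1948

23.1948


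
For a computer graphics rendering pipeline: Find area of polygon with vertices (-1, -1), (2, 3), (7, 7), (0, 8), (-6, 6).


Shoelace sum: ((-1)*3 - 2*(-1)) + (2*7 - 7*3) + (7*8 - 0*7) + (0*6 - (-6)*8) + ((-6)*(-1) - (-1)*6)
= 108
Area = |108|/2 = 54

54


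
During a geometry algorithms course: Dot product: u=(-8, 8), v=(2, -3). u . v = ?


u . v = u_x*v_x + u_y*v_y = (-8)*2 + 8*(-3)
= (-16) + (-24) = -40

-40


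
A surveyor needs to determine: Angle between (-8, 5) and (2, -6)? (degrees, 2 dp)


u.v = -46, |u| = sqrt(89) = 9.434, |v| = sqrt(40) = 6.3246
cos(theta) = u.v/(|u||v|) = -46/sqrt(3560) = -0.770962
theta = acos(-0.770962) = 140.44 degrees

140.44 degrees


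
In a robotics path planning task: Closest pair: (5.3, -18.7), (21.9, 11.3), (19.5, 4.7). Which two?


d(P0,P1) = 34.2864, d(P0,P2) = 27.3715, d(P1,P2) = 7.0228
Closest: P1 and P2

Closest pair: (21.9, 11.3) and (19.5, 4.7), distance = 7.0228


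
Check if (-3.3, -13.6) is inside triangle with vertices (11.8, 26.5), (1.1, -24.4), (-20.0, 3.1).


Cross products: AB x AP = -339.52, BC x BP = -106.88, CA x CP = -921.84
All same sign? yes

Yes, inside


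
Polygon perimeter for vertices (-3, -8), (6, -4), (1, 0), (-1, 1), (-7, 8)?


Sides: (-3, -8)->(6, -4): sqrt(97) = 9.848858, (6, -4)->(1, 0): sqrt(41) = 6.403124, (1, 0)->(-1, 1): sqrt(5) = 2.236068, (-1, 1)->(-7, 8): sqrt(85) = 9.219544, (-7, 8)->(-3, -8): sqrt(272) = 16.492423
Sum = 44.200017
Perimeter = 44.2

44.2


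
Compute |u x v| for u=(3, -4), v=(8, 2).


|u x v| = |3*2 - (-4)*8|
= |6 - (-32)| = 38

38


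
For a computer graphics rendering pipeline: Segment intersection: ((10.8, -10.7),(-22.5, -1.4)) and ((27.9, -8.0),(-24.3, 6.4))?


Cross products: d1=387.18, d2=381.24, d3=-248.94, d4=-243
d1*d2 < 0 and d3*d4 < 0? no

No, they don't intersect


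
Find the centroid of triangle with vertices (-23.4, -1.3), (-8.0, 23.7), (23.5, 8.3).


Centroid = ((x_A+x_B+x_C)/3, (y_A+y_B+y_C)/3)
= (((-23.4)+(-8)+23.5)/3, ((-1.3)+23.7+8.3)/3)
= (-2.6333, 10.2333)

(-2.6333, 10.2333)


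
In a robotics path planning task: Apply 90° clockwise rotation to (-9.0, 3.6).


90° CW: (x,y) -> (y, -x)
(-9,3.6) -> (3.6, 9)

(3.6, 9)


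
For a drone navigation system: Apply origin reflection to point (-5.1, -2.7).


Reflection over origin: (x,y) -> (-x,-y)
(-5.1, -2.7) -> (5.1, 2.7)

(5.1, 2.7)


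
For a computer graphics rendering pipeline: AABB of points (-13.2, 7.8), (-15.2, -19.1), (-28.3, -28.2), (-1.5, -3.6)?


x range: [-28.3, -1.5]
y range: [-28.2, 7.8]
Bounding box: (-28.3,-28.2) to (-1.5,7.8)

(-28.3,-28.2) to (-1.5,7.8)


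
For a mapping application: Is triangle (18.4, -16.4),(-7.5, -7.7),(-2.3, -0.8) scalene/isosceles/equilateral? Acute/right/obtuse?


Side lengths squared: AB^2=746.5, BC^2=74.65, CA^2=671.85
Sorted: [74.65, 671.85, 746.5]
By sides: Scalene, By angles: Right

Scalene, Right


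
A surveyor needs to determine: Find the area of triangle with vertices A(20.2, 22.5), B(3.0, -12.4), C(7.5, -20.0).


Area = |x_A(y_B-y_C) + x_B(y_C-y_A) + x_C(y_A-y_B)|/2
= |153.52 + (-127.5) + 261.75|/2
= 287.77/2 = 143.885

143.885


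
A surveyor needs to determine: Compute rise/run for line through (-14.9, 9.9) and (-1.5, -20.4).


slope = (y2-y1)/(x2-x1) = ((-20.4)-9.9)/((-1.5)-(-14.9)) = (-30.3)/13.4 = -2.2612

-2.2612


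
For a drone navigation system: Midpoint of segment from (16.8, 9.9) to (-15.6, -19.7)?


M = ((16.8+(-15.6))/2, (9.9+(-19.7))/2)
= (0.6, -4.9)

(0.6, -4.9)


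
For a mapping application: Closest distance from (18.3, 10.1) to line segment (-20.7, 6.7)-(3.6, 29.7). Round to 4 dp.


Project P onto AB: t = 0.9164 (clamped to [0,1])
Closest point on segment: (1.5685, 27.7772)
Distance: 24.3398

24.3398


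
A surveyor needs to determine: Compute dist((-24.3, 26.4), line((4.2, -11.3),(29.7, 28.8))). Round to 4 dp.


|cross product| = 2104.2
|line direction| = sqrt(2258.26) = 47.5212
Distance = 2104.2/sqrt(2258.26) = 44.2792

44.2792


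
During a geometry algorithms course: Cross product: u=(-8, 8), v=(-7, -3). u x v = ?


u x v = u_x*v_y - u_y*v_x = (-8)*(-3) - 8*(-7)
= 24 - (-56) = 80

80


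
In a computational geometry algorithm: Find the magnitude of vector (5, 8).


|u| = sqrt(5^2 + 8^2) = sqrt(89) = 9.434

9.434


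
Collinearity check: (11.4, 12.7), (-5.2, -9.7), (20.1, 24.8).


Cross product: ((-5.2)-11.4)*(24.8-12.7) - ((-9.7)-12.7)*(20.1-11.4)
= -5.98

No, not collinear


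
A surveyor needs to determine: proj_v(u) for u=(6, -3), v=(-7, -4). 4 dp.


u.v = -30, |v| = sqrt(65) = 8.0623
Scalar projection = u.v / |v| = -30 / sqrt(65) = -3.721

-3.721


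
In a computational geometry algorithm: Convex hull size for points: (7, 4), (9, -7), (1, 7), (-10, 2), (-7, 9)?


Convex hull vertices (CCW): (-10, 2), (9, -7), (7, 4), (1, 7), (-7, 9)
Count = 5

5


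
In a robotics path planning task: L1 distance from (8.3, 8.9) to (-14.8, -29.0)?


|8.3-(-14.8)| + |8.9-(-29)| = 23.1 + 37.9 = 61

61


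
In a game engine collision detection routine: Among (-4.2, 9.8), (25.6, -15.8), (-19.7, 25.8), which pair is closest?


d(P0,P1) = 39.2861, d(P0,P2) = 22.2767, d(P1,P2) = 61.5033
Closest: P0 and P2

Closest pair: (-4.2, 9.8) and (-19.7, 25.8), distance = 22.2767


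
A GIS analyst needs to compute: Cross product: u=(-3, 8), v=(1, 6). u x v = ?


u x v = u_x*v_y - u_y*v_x = (-3)*6 - 8*1
= (-18) - 8 = -26

-26


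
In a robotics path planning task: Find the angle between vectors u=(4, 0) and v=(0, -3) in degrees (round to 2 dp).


u.v = 0, |u| = sqrt(16) = 4, |v| = sqrt(9) = 3
cos(theta) = u.v/(|u||v|) = 0/sqrt(144) = 0
theta = acos(0) = 90 degrees

90 degrees


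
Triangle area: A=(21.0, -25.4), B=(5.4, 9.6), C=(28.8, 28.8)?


Area = |x_A(y_B-y_C) + x_B(y_C-y_A) + x_C(y_A-y_B)|/2
= |(-403.2) + 292.68 + (-1008)|/2
= 1118.52/2 = 559.26

559.26


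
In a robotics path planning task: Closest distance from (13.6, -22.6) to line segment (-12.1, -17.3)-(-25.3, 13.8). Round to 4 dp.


Project P onto AB: t = 0 (clamped to [0,1])
Closest point on segment: (-12.1, -17.3)
Distance: 26.2408

26.2408


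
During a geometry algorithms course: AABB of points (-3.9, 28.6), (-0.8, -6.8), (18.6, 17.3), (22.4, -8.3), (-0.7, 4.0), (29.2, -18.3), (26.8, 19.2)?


x range: [-3.9, 29.2]
y range: [-18.3, 28.6]
Bounding box: (-3.9,-18.3) to (29.2,28.6)

(-3.9,-18.3) to (29.2,28.6)


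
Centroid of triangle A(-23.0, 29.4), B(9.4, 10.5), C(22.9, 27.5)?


Centroid = ((x_A+x_B+x_C)/3, (y_A+y_B+y_C)/3)
= (((-23)+9.4+22.9)/3, (29.4+10.5+27.5)/3)
= (3.1, 22.4667)

(3.1, 22.4667)


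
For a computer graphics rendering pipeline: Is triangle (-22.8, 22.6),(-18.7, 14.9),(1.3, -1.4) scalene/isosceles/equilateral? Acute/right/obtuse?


Side lengths squared: AB^2=76.1, BC^2=665.69, CA^2=1156.81
Sorted: [76.1, 665.69, 1156.81]
By sides: Scalene, By angles: Obtuse

Scalene, Obtuse


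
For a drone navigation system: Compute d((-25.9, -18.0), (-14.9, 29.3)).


dx=11, dy=47.3
d^2 = 11^2 + 47.3^2 = 2358.29
d = sqrt(2358.29) = 48.5622

48.5622


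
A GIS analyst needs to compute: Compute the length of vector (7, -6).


|u| = sqrt(7^2 + (-6)^2) = sqrt(85) = 9.2195

9.2195


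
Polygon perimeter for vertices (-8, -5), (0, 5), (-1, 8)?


Sides: (-8, -5)->(0, 5): sqrt(164) = 12.806248, (0, 5)->(-1, 8): sqrt(10) = 3.162278, (-1, 8)->(-8, -5): sqrt(218) = 14.764823
Sum = 30.733349
Perimeter = 30.7333

30.7333


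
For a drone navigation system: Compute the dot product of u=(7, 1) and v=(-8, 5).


u . v = u_x*v_x + u_y*v_y = 7*(-8) + 1*5
= (-56) + 5 = -51

-51


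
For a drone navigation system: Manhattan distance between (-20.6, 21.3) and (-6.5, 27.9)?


|(-20.6)-(-6.5)| + |21.3-27.9| = 14.1 + 6.6 = 20.7

20.7


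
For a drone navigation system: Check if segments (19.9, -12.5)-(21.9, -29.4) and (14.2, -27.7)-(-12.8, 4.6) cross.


Cross products: d1=-594.51, d2=-202.81, d3=-126.73, d4=-518.43
d1*d2 < 0 and d3*d4 < 0? no

No, they don't intersect


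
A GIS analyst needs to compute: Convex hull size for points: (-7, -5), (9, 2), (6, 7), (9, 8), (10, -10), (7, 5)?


Convex hull vertices (CCW): (-7, -5), (10, -10), (9, 8), (6, 7)
Count = 4

4


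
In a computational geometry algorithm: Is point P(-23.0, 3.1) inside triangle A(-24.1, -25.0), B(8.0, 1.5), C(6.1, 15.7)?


Cross products: AB x AP = 872.86, BC x BP = 437.16, CA x CP = -803.85
All same sign? no

No, outside


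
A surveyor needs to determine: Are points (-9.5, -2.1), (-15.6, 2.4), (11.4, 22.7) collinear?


Cross product: ((-15.6)-(-9.5))*(22.7-(-2.1)) - (2.4-(-2.1))*(11.4-(-9.5))
= -245.33

No, not collinear


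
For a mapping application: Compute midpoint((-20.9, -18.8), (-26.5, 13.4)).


M = (((-20.9)+(-26.5))/2, ((-18.8)+13.4)/2)
= (-23.7, -2.7)

(-23.7, -2.7)


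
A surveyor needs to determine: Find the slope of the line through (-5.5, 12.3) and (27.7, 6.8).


slope = (y2-y1)/(x2-x1) = (6.8-12.3)/(27.7-(-5.5)) = (-5.5)/33.2 = -0.1657

-0.1657


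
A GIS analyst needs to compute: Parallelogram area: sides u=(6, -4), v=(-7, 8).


|u x v| = |6*8 - (-4)*(-7)|
= |48 - 28| = 20

20


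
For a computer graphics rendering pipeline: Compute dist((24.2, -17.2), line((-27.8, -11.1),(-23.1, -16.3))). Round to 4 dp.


|cross product| = 241.73
|line direction| = sqrt(49.13) = 7.0093
Distance = 241.73/sqrt(49.13) = 34.4871

34.4871


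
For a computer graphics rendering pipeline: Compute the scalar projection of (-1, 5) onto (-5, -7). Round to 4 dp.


u.v = -30, |v| = sqrt(74) = 8.6023
Scalar projection = u.v / |v| = -30 / sqrt(74) = -3.4874

-3.4874


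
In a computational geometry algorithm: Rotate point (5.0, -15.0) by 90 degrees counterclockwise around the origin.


90° CCW: (x,y) -> (-y, x)
(5,-15) -> (15, 5)

(15, 5)


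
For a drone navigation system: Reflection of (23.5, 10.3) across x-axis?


Reflection over x-axis: (x,y) -> (x,-y)
(23.5, 10.3) -> (23.5, -10.3)

(23.5, -10.3)


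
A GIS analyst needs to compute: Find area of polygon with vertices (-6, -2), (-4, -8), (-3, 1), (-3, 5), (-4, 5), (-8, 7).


Shoelace sum: ((-6)*(-8) - (-4)*(-2)) + ((-4)*1 - (-3)*(-8)) + ((-3)*5 - (-3)*1) + ((-3)*5 - (-4)*5) + ((-4)*7 - (-8)*5) + ((-8)*(-2) - (-6)*7)
= 75
Area = |75|/2 = 37.5

37.5


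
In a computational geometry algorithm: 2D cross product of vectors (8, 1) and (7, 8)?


u x v = u_x*v_y - u_y*v_x = 8*8 - 1*7
= 64 - 7 = 57

57


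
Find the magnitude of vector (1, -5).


|u| = sqrt(1^2 + (-5)^2) = sqrt(26) = 5.099

5.099


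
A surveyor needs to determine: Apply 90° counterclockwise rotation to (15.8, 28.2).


90° CCW: (x,y) -> (-y, x)
(15.8,28.2) -> (-28.2, 15.8)

(-28.2, 15.8)


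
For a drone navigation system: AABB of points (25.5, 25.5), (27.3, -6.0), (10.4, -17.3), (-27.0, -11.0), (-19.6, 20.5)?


x range: [-27, 27.3]
y range: [-17.3, 25.5]
Bounding box: (-27,-17.3) to (27.3,25.5)

(-27,-17.3) to (27.3,25.5)


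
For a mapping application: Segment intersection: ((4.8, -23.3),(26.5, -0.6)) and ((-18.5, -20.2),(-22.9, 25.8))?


Cross products: d1=-1058.16, d2=-2156.24, d3=596.18, d4=1694.26
d1*d2 < 0 and d3*d4 < 0? no

No, they don't intersect


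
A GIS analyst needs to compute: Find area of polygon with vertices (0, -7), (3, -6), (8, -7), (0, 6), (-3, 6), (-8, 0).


Shoelace sum: (0*(-6) - 3*(-7)) + (3*(-7) - 8*(-6)) + (8*6 - 0*(-7)) + (0*6 - (-3)*6) + ((-3)*0 - (-8)*6) + ((-8)*(-7) - 0*0)
= 218
Area = |218|/2 = 109

109


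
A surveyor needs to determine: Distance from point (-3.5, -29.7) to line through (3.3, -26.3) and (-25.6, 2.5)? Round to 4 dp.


|cross product| = 294.1
|line direction| = sqrt(1664.65) = 40.8001
Distance = 294.1/sqrt(1664.65) = 7.2083

7.2083


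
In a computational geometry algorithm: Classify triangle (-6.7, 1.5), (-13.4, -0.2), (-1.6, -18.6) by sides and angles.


Side lengths squared: AB^2=47.78, BC^2=477.8, CA^2=430.02
Sorted: [47.78, 430.02, 477.8]
By sides: Scalene, By angles: Right

Scalene, Right


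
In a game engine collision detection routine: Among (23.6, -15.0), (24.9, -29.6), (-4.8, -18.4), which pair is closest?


d(P0,P1) = 14.6578, d(P0,P2) = 28.6028, d(P1,P2) = 31.7416
Closest: P0 and P1

Closest pair: (23.6, -15.0) and (24.9, -29.6), distance = 14.6578


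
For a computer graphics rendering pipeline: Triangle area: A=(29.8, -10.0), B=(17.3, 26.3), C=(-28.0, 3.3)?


Area = |x_A(y_B-y_C) + x_B(y_C-y_A) + x_C(y_A-y_B)|/2
= |685.4 + 230.09 + 1016.4|/2
= 1931.89/2 = 965.945

965.945


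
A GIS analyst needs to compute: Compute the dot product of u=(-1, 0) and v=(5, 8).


u . v = u_x*v_x + u_y*v_y = (-1)*5 + 0*8
= (-5) + 0 = -5

-5


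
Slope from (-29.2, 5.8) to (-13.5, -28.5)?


slope = (y2-y1)/(x2-x1) = ((-28.5)-5.8)/((-13.5)-(-29.2)) = (-34.3)/15.7 = -2.1847

-2.1847


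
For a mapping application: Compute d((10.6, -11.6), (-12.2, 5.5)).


dx=-22.8, dy=17.1
d^2 = (-22.8)^2 + 17.1^2 = 812.25
d = sqrt(812.25) = 28.5

28.5


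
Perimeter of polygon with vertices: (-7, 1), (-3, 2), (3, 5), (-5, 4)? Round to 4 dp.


Sides: (-7, 1)->(-3, 2): sqrt(17) = 4.123106, (-3, 2)->(3, 5): sqrt(45) = 6.708204, (3, 5)->(-5, 4): sqrt(65) = 8.062258, (-5, 4)->(-7, 1): sqrt(13) = 3.605551
Sum = 22.499119
Perimeter = 22.4991

22.4991


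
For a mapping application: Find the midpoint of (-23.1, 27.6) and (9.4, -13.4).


M = (((-23.1)+9.4)/2, (27.6+(-13.4))/2)
= (-6.85, 7.1)

(-6.85, 7.1)


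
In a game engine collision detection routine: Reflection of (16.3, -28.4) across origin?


Reflection over origin: (x,y) -> (-x,-y)
(16.3, -28.4) -> (-16.3, 28.4)

(-16.3, 28.4)


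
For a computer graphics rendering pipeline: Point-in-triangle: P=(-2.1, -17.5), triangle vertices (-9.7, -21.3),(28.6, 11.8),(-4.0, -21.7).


Cross products: AB x AP = -106.02, BC x BP = -73.27, CA x CP = -24.7
All same sign? yes

Yes, inside


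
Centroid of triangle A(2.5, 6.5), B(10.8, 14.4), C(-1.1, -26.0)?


Centroid = ((x_A+x_B+x_C)/3, (y_A+y_B+y_C)/3)
= ((2.5+10.8+(-1.1))/3, (6.5+14.4+(-26))/3)
= (4.0667, -1.7)

(4.0667, -1.7)


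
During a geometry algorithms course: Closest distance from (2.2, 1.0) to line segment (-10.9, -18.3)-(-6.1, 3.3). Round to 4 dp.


Project P onto AB: t = 0.9799 (clamped to [0,1])
Closest point on segment: (-6.1965, 2.8659)
Distance: 8.6013

8.6013


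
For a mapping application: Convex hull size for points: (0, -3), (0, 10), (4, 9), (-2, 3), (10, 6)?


Convex hull vertices (CCW): (-2, 3), (0, -3), (10, 6), (4, 9), (0, 10)
Count = 5

5


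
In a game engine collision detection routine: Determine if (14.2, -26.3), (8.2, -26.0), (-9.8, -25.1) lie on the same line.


Cross product: (8.2-14.2)*((-25.1)-(-26.3)) - ((-26)-(-26.3))*((-9.8)-14.2)
= 0

Yes, collinear


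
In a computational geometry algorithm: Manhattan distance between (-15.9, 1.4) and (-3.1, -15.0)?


|(-15.9)-(-3.1)| + |1.4-(-15)| = 12.8 + 16.4 = 29.2

29.2


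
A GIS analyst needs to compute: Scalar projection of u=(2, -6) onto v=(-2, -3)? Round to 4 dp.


u.v = 14, |v| = sqrt(13) = 3.6056
Scalar projection = u.v / |v| = 14 / sqrt(13) = 3.8829

3.8829


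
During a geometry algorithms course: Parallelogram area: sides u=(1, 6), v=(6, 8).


|u x v| = |1*8 - 6*6|
= |8 - 36| = 28

28


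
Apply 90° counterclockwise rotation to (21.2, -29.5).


90° CCW: (x,y) -> (-y, x)
(21.2,-29.5) -> (29.5, 21.2)

(29.5, 21.2)


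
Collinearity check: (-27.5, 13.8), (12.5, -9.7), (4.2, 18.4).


Cross product: (12.5-(-27.5))*(18.4-13.8) - ((-9.7)-13.8)*(4.2-(-27.5))
= 928.95

No, not collinear


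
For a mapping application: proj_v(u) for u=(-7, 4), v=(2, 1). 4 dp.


u.v = -10, |v| = sqrt(5) = 2.2361
Scalar projection = u.v / |v| = -10 / sqrt(5) = -4.4721

-4.4721


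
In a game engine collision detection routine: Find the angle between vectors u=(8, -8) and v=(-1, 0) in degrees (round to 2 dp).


u.v = -8, |u| = sqrt(128) = 11.3137, |v| = sqrt(1) = 1
cos(theta) = u.v/(|u||v|) = -8/sqrt(128) = -0.707107
theta = acos(-0.707107) = 135 degrees

135 degrees


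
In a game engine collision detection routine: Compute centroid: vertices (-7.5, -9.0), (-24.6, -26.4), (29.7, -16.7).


Centroid = ((x_A+x_B+x_C)/3, (y_A+y_B+y_C)/3)
= (((-7.5)+(-24.6)+29.7)/3, ((-9)+(-26.4)+(-16.7))/3)
= (-0.8, -17.3667)

(-0.8, -17.3667)


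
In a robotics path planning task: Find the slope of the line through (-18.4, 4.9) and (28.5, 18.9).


slope = (y2-y1)/(x2-x1) = (18.9-4.9)/(28.5-(-18.4)) = 14/46.9 = 0.2985

0.2985


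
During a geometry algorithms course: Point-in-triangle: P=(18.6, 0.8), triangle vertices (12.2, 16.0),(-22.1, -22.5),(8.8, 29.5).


Cross products: AB x AP = 767.76, BC x BP = -1396.43, CA x CP = 34.72
All same sign? no

No, outside


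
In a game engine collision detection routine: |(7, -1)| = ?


|u| = sqrt(7^2 + (-1)^2) = sqrt(50) = 7.0711

7.0711


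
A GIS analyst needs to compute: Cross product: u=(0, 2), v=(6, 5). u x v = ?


u x v = u_x*v_y - u_y*v_x = 0*5 - 2*6
= 0 - 12 = -12

-12


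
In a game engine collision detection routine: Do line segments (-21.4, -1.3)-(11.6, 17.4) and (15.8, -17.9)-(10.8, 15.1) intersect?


Cross products: d1=1144.6, d2=-37.9, d3=-1243.44, d4=-60.94
d1*d2 < 0 and d3*d4 < 0? no

No, they don't intersect


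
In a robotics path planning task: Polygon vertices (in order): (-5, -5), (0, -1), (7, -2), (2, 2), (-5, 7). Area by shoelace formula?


Shoelace sum: ((-5)*(-1) - 0*(-5)) + (0*(-2) - 7*(-1)) + (7*2 - 2*(-2)) + (2*7 - (-5)*2) + ((-5)*(-5) - (-5)*7)
= 114
Area = |114|/2 = 57

57


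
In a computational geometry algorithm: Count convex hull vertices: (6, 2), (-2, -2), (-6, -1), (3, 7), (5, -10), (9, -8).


Convex hull vertices (CCW): (-6, -1), (5, -10), (9, -8), (6, 2), (3, 7)
Count = 5

5


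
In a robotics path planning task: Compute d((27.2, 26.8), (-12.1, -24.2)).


dx=-39.3, dy=-51
d^2 = (-39.3)^2 + (-51)^2 = 4145.49
d = sqrt(4145.49) = 64.3855

64.3855


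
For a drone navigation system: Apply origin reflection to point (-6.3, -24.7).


Reflection over origin: (x,y) -> (-x,-y)
(-6.3, -24.7) -> (6.3, 24.7)

(6.3, 24.7)


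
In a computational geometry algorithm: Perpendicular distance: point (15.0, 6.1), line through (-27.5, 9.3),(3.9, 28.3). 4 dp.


|cross product| = 907.98
|line direction| = sqrt(1346.96) = 36.701
Distance = 907.98/sqrt(1346.96) = 24.74

24.74


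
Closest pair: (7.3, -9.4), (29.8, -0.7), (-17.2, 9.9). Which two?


d(P0,P1) = 24.1234, d(P0,P2) = 31.1888, d(P1,P2) = 48.1805
Closest: P0 and P1

Closest pair: (7.3, -9.4) and (29.8, -0.7), distance = 24.1234


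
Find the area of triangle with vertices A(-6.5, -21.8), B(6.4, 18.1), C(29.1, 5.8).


Area = |x_A(y_B-y_C) + x_B(y_C-y_A) + x_C(y_A-y_B)|/2
= |(-79.95) + 176.64 + (-1161.09)|/2
= 1064.4/2 = 532.2

532.2


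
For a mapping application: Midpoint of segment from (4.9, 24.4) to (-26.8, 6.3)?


M = ((4.9+(-26.8))/2, (24.4+6.3)/2)
= (-10.95, 15.35)

(-10.95, 15.35)


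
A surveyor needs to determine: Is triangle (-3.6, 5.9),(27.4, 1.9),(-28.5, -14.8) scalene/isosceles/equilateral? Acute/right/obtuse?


Side lengths squared: AB^2=977, BC^2=3403.7, CA^2=1048.5
Sorted: [977, 1048.5, 3403.7]
By sides: Scalene, By angles: Obtuse

Scalene, Obtuse


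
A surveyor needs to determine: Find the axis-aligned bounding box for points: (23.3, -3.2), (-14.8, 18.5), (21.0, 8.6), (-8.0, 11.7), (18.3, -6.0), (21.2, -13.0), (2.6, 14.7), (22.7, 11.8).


x range: [-14.8, 23.3]
y range: [-13, 18.5]
Bounding box: (-14.8,-13) to (23.3,18.5)

(-14.8,-13) to (23.3,18.5)


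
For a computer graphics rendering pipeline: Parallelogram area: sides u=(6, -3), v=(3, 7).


|u x v| = |6*7 - (-3)*3|
= |42 - (-9)| = 51

51


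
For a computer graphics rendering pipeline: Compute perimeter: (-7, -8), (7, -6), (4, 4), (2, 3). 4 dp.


Sides: (-7, -8)->(7, -6): sqrt(200) = 14.142136, (7, -6)->(4, 4): sqrt(109) = 10.440307, (4, 4)->(2, 3): sqrt(5) = 2.236068, (2, 3)->(-7, -8): sqrt(202) = 14.21267
Sum = 41.031181
Perimeter = 41.0312

41.0312


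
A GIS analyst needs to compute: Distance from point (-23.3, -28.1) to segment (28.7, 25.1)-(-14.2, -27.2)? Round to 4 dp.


Project P onto AB: t = 1 (clamped to [0,1])
Closest point on segment: (-14.2, -27.2)
Distance: 9.1444

9.1444


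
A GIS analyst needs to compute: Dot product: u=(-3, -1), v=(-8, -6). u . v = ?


u . v = u_x*v_x + u_y*v_y = (-3)*(-8) + (-1)*(-6)
= 24 + 6 = 30

30


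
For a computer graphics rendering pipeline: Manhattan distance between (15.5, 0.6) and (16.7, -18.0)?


|15.5-16.7| + |0.6-(-18)| = 1.2 + 18.6 = 19.8

19.8


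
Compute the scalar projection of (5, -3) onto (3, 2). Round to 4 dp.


u.v = 9, |v| = sqrt(13) = 3.6056
Scalar projection = u.v / |v| = 9 / sqrt(13) = 2.4962

2.4962


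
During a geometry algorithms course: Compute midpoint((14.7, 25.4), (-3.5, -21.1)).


M = ((14.7+(-3.5))/2, (25.4+(-21.1))/2)
= (5.6, 2.15)

(5.6, 2.15)


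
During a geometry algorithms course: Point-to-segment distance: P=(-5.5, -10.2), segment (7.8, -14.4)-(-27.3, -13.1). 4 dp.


Project P onto AB: t = 0.3828 (clamped to [0,1])
Closest point on segment: (-5.6371, -13.9023)
Distance: 3.7049

3.7049


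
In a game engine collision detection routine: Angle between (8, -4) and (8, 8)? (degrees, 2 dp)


u.v = 32, |u| = sqrt(80) = 8.9443, |v| = sqrt(128) = 11.3137
cos(theta) = u.v/(|u||v|) = 32/sqrt(10240) = 0.316228
theta = acos(0.316228) = 71.57 degrees

71.57 degrees


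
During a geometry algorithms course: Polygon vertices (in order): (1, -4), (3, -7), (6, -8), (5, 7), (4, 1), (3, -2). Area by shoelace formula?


Shoelace sum: (1*(-7) - 3*(-4)) + (3*(-8) - 6*(-7)) + (6*7 - 5*(-8)) + (5*1 - 4*7) + (4*(-2) - 3*1) + (3*(-4) - 1*(-2))
= 61
Area = |61|/2 = 30.5

30.5


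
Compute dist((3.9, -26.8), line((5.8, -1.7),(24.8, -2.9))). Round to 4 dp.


|cross product| = 479.18
|line direction| = sqrt(362.44) = 19.0379
Distance = 479.18/sqrt(362.44) = 25.1698

25.1698


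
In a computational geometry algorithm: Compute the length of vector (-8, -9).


|u| = sqrt((-8)^2 + (-9)^2) = sqrt(145) = 12.0416

12.0416


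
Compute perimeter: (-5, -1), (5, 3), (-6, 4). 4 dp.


Sides: (-5, -1)->(5, 3): sqrt(116) = 10.77033, (5, 3)->(-6, 4): sqrt(122) = 11.045361, (-6, 4)->(-5, -1): sqrt(26) = 5.09902
Sum = 26.914711
Perimeter = 26.9147

26.9147


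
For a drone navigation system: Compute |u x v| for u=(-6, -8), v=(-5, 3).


|u x v| = |(-6)*3 - (-8)*(-5)|
= |(-18) - 40| = 58

58


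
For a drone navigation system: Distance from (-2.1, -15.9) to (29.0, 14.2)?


dx=31.1, dy=30.1
d^2 = 31.1^2 + 30.1^2 = 1873.22
d = sqrt(1873.22) = 43.2807

43.2807


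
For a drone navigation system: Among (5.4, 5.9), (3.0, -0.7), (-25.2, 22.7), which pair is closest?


d(P0,P1) = 7.0228, d(P0,P2) = 34.9085, d(P1,P2) = 36.6442
Closest: P0 and P1

Closest pair: (5.4, 5.9) and (3.0, -0.7), distance = 7.0228


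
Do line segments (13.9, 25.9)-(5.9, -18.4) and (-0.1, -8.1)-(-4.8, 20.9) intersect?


Cross products: d1=-565.8, d2=-125.59, d3=-348.2, d4=-788.41
d1*d2 < 0 and d3*d4 < 0? no

No, they don't intersect


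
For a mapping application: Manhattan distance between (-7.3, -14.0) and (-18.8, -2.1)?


|(-7.3)-(-18.8)| + |(-14)-(-2.1)| = 11.5 + 11.9 = 23.4

23.4


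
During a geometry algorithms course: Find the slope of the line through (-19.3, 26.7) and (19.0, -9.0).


slope = (y2-y1)/(x2-x1) = ((-9)-26.7)/(19-(-19.3)) = (-35.7)/38.3 = -0.9321

-0.9321


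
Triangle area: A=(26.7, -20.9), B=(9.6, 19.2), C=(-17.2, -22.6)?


Area = |x_A(y_B-y_C) + x_B(y_C-y_A) + x_C(y_A-y_B)|/2
= |1116.06 + (-16.32) + 689.72|/2
= 1789.46/2 = 894.73

894.73


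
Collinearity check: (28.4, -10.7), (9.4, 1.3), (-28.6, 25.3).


Cross product: (9.4-28.4)*(25.3-(-10.7)) - (1.3-(-10.7))*((-28.6)-28.4)
= 0

Yes, collinear


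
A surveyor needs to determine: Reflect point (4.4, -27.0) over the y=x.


Reflection over y=x: (x,y) -> (y,x)
(4.4, -27) -> (-27, 4.4)

(-27, 4.4)


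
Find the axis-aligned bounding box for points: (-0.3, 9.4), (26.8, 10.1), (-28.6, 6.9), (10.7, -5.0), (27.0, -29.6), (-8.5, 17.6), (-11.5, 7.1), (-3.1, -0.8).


x range: [-28.6, 27]
y range: [-29.6, 17.6]
Bounding box: (-28.6,-29.6) to (27,17.6)

(-28.6,-29.6) to (27,17.6)


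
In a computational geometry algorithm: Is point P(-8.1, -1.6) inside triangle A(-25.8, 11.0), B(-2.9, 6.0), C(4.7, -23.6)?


Cross products: AB x AP = -200.04, BC x BP = -211.68, CA x CP = -228.12
All same sign? yes

Yes, inside


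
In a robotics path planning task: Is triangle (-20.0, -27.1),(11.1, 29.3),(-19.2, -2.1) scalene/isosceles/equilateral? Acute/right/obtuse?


Side lengths squared: AB^2=4148.17, BC^2=1904.05, CA^2=625.64
Sorted: [625.64, 1904.05, 4148.17]
By sides: Scalene, By angles: Obtuse

Scalene, Obtuse


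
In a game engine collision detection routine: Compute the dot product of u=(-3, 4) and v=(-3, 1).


u . v = u_x*v_x + u_y*v_y = (-3)*(-3) + 4*1
= 9 + 4 = 13

13


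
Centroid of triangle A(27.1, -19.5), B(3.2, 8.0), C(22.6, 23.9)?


Centroid = ((x_A+x_B+x_C)/3, (y_A+y_B+y_C)/3)
= ((27.1+3.2+22.6)/3, ((-19.5)+8+23.9)/3)
= (17.6333, 4.1333)

(17.6333, 4.1333)


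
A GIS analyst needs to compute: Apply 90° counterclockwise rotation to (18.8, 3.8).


90° CCW: (x,y) -> (-y, x)
(18.8,3.8) -> (-3.8, 18.8)

(-3.8, 18.8)


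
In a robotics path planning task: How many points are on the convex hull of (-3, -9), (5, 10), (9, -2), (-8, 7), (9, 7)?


Convex hull vertices (CCW): (-8, 7), (-3, -9), (9, -2), (9, 7), (5, 10)
Count = 5

5


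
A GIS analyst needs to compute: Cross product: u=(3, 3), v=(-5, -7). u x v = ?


u x v = u_x*v_y - u_y*v_x = 3*(-7) - 3*(-5)
= (-21) - (-15) = -6

-6


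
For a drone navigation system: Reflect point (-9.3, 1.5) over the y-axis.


Reflection over y-axis: (x,y) -> (-x,y)
(-9.3, 1.5) -> (9.3, 1.5)

(9.3, 1.5)


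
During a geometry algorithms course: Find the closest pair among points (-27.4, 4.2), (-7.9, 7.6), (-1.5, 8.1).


d(P0,P1) = 19.7942, d(P0,P2) = 26.192, d(P1,P2) = 6.4195
Closest: P1 and P2

Closest pair: (-7.9, 7.6) and (-1.5, 8.1), distance = 6.4195


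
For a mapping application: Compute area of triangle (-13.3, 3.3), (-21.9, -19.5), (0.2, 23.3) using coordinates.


Area = |x_A(y_B-y_C) + x_B(y_C-y_A) + x_C(y_A-y_B)|/2
= |569.24 + (-438) + 4.56|/2
= 135.8/2 = 67.9

67.9


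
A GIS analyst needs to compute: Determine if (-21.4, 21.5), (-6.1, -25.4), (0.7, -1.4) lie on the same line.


Cross product: ((-6.1)-(-21.4))*((-1.4)-21.5) - ((-25.4)-21.5)*(0.7-(-21.4))
= 686.12

No, not collinear


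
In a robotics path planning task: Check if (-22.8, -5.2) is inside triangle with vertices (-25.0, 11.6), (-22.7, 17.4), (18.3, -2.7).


Cross products: AB x AP = -51.4, BC x BP = -928.61, CA x CP = 695.98
All same sign? no

No, outside


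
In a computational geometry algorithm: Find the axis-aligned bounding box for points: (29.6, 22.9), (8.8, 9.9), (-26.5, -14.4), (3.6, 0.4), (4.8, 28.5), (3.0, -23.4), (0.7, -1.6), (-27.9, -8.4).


x range: [-27.9, 29.6]
y range: [-23.4, 28.5]
Bounding box: (-27.9,-23.4) to (29.6,28.5)

(-27.9,-23.4) to (29.6,28.5)


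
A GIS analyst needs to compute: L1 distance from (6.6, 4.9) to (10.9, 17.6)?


|6.6-10.9| + |4.9-17.6| = 4.3 + 12.7 = 17

17
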